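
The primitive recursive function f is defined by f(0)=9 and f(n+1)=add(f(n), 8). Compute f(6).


f(0) = 9
f(1) = add(f(0), 8) = add(9, 8) = 17
f(2) = add(f(1), 8) = add(17, 8) = 25
f(3) = add(f(2), 8) = add(25, 8) = 33
f(4) = add(f(3), 8) = add(33, 8) = 41
f(5) = add(f(4), 8) = add(41, 8) = 49
f(6) = add(f(5), 8) = add(49, 8) = 57


57


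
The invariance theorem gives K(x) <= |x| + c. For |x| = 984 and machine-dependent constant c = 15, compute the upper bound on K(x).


K(x) <= |x| + c = 984 + 15 = 999

999


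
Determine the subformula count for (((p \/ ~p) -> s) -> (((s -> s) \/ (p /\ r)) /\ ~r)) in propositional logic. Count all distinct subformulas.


Formula: (((p \/ ~p) -> s) -> (((s -> s) \/ (p /\ r)) /\ ~r))
Subformulas found:
  1. s
  2. r
  3. p
  4. ~p
  5. ~r
  6. (p /\ r)
  7. (s -> s)
  8. (p \/ ~p)
  9. ((p \/ ~p) -> s)
  10. ((s -> s) \/ (p /\ r))
  11. (((s -> s) \/ (p /\ r)) /\ ~r)
  12. (((p \/ ~p) -> s) -> (((s -> s) \/ (p /\ r)) /\ ~r))
Total distinct subformulas = 12

12


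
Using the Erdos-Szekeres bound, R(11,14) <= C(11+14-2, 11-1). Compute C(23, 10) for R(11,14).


R(11,14) <= C(11+14-2, 11-1) = C(23, 10)
C(23, 10) = 23! / (10! * 13!)
= 1144066

1144066


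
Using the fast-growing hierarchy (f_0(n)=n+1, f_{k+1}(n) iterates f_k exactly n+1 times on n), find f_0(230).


f_0(230) = 230 + 1 = 231

231


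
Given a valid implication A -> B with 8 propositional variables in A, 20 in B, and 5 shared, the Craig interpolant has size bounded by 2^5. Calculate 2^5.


Shared atoms = 5
Craig interpolant size bound = 2^5
= 32

32


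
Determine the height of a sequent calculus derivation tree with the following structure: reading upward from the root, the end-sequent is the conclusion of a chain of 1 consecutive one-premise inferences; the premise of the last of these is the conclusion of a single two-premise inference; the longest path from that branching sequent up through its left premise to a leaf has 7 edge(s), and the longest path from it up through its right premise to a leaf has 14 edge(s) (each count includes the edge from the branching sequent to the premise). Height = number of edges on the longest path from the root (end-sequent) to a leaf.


Longest path through the left premise: 7 edges (measured from the branching sequent)
Longest path through the right premise: 14 edges
Height of the subtree rooted at the branching sequent: max(7, 14) = 14
The branching sequent sits 1 edges above the root (the chain of one-premise inferences), so height = 14 + 1 = 15

15


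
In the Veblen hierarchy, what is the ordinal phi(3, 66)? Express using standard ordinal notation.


phi(3, 66):
phi(3, beta) = eta_beta (the beta-th eta number, fixed point of zeta).
phi(3, 66) = eta_66

eta_66


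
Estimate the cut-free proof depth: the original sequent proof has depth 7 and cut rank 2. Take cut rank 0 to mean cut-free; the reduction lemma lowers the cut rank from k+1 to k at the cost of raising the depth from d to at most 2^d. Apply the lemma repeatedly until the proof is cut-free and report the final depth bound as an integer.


Each rank reduction sends depth d to at most 2^d; cut rank r needs r reductions.
2_0(7) = 7
2_1(7) = 2^7 = 128
2_2(7) = 2^128 = 340282366920938463463374607431768211456
Cut-free depth bound = 340282366920938463463374607431768211456

340282366920938463463374607431768211456


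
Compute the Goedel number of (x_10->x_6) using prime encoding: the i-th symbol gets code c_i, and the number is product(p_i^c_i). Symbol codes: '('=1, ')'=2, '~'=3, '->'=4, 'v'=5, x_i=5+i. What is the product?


Formula: (x_10->x_6)
Symbol codes: [1, 15, 4, 11, 2]
Primes: [2, 3, 5, 7, 11]
p_1^1 = 2^1 = 2
p_2^15 = 3^15 = 14348907
p_3^4 = 5^4 = 625
p_4^11 = 7^11 = 1977326743
p_5^2 = 11^2 = 121
Product = 4291337228517885026250

4291337228517885026250


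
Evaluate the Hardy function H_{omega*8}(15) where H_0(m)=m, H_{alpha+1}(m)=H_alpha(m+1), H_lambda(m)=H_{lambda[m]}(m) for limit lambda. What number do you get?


H_{omega*8}(15):
For the Hardy hierarchy, H_{omega*k}(n) = 2^k * n.
2^8 = 256.
256 * 15 = 3840

3840


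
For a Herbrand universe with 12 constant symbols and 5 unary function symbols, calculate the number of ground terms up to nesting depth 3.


Herbrand terms by depth:
Depth 0: 12 constants
Depth 1: 60 new terms (running total: 72)
Depth 2: 300 new terms (running total: 372)
Depth 3: 1500 new terms (running total: 1872)
Total distinct ground terms = 1872

1872


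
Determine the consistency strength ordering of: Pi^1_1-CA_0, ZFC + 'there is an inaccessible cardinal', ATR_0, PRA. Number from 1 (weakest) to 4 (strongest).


Ordering by consistency strength:
1. PRA
2. ATR_0
3. Pi^1_1-CA_0
4. ZFC + 'there is an inaccessible cardinal'


Pi^1_1-CA_0=3, ZFC + 'there is an inaccessible cardinal'=4, ATR_0=2, PRA=1


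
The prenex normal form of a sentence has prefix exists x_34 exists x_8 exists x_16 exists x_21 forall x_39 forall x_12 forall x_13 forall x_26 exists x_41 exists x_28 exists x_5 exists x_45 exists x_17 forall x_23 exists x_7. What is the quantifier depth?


Quantifier prefix has 15 quantifier symbols.
Quantifier depth = 15

15


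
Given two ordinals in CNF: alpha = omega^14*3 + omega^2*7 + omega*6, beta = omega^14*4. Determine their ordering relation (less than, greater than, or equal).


Compare term by term from highest exponent:
alpha = omega^14*3 + omega^2*7 + omega*6
beta = omega^14*4
Term 1: alpha has omega^14*3, beta has omega^14*4
Term 2: alpha has omega^2*7, beta has omega^0*0
Term 3: alpha has omega^1*6, beta has omega^0*0
Result: alpha < beta

alpha < beta


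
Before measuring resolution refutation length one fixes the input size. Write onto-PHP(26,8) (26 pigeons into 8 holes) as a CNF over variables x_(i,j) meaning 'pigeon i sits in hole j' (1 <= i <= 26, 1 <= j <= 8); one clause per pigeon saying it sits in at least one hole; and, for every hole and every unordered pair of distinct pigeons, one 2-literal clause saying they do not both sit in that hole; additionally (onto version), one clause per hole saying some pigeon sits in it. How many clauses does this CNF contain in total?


onto-PHP(26,8): 26 pigeons, 8 holes, 26*8 = 208 variables.
- pigeon clauses: one per pigeon -> 26 clauses
- hole clauses: 8 holes * C(26,2) = 8 * 325 -> 2600 clauses
- onto clauses: one per hole -> 8 clauses
Total clauses = 26 + 2600 + 8 = 2634

2634


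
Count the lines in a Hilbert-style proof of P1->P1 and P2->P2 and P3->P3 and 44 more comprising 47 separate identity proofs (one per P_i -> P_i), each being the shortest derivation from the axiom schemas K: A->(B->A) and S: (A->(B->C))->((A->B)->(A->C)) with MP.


The shortest proof of A->A from K and S in the Hilbert calculus has exactly 5 lines:
(1) K instance A->((A->A)->A), (2) S instance, (3) MP on 1,2, (4) K instance A->(A->A), (5) MP on 3,4.
For 47 independent identities: 47 * 5 = 235 lines total.

235


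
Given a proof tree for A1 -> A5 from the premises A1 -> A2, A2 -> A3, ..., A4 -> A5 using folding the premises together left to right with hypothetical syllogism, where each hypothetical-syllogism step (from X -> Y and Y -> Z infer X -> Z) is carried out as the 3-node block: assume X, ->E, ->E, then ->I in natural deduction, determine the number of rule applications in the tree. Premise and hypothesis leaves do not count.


There are 4 premises in the chain. The first HS step combines premises 1 and 2; each further premise needs one more HS step.
So 4 premises require 4 - 1 = 3 hypothetical-syllogism steps.
Each HS step uses 3 inference nodes (->E, ->E, ->I).
3 * 3 = 9 total inference nodes.

9


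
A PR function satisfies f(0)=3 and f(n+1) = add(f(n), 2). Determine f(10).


f(0) = 3
f(1) = add(f(0), 2) = add(3, 2) = 5
f(2) = add(f(1), 2) = add(5, 2) = 7
f(3) = add(f(2), 2) = add(7, 2) = 9
f(4) = add(f(3), 2) = add(9, 2) = 11
f(5) = add(f(4), 2) = add(11, 2) = 13
f(6) = add(f(5), 2) = add(13, 2) = 15
f(7) = add(f(6), 2) = add(15, 2) = 17
f(8) = add(f(7), 2) = add(17, 2) = 19
f(9) = add(f(8), 2) = add(19, 2) = 21
f(10) = add(f(9), 2) = add(21, 2) = 23


23


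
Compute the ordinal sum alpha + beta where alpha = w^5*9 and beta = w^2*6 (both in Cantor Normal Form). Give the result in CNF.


Ordinal addition w^5*9 + w^2*6:
Leading exponent of alpha (5) > leading exponent of beta (2).
Since alpha's term has higher exponent than beta's leading term,
the sum is simply alpha followed by beta.
Result = w^5*9 + w^2*6

w^5*9 + w^2*6


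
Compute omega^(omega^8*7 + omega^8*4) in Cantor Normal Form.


omega^(omega^8*7 + omega^8*4):
Both terms of the exponent have the same exponent 8, so they merge: omega^8*7 + omega^8*4 = omega^8*(7+4) = omega^8*11.
omega raised to a CNF ordinal is a single CNF term: Result = omega^(omega^8*11)

omega^(omega^8*11)


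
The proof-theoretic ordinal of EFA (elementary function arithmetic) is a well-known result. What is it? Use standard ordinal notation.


The proof-theoretic ordinal of EFA (elementary function arithmetic) is a standard result in ordinal analysis.
This ordinal is the supremum of order types of primitive recursive well-orderings
that the theory can prove to be well-ordered.
For EFA (elementary function arithmetic), the proof-theoretic ordinal is omega^3.

omega^3


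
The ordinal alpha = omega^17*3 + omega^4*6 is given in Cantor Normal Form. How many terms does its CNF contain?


CNF: omega^17*3 + omega^4*6
Count the summands separated by '+':
  term 1: omega^17*3
  term 2: omega^4*6
Total terms = 2

2


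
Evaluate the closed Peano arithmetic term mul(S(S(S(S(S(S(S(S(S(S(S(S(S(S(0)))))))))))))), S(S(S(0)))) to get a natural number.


mul(S^14(0), S^3(0)):
S^14(0) = 14
S^3(0) = 3
14 * 3 = 42

42


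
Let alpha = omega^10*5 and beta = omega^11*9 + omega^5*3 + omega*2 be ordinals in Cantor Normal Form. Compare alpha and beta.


Compare term by term from highest exponent:
alpha = omega^10*5
beta = omega^11*9 + omega^5*3 + omega*2
Term 1: alpha has omega^10*5, beta has omega^11*9
Term 2: alpha has omega^0*0, beta has omega^5*3
Term 3: alpha has omega^0*0, beta has omega^1*2
Result: alpha < beta

alpha < beta


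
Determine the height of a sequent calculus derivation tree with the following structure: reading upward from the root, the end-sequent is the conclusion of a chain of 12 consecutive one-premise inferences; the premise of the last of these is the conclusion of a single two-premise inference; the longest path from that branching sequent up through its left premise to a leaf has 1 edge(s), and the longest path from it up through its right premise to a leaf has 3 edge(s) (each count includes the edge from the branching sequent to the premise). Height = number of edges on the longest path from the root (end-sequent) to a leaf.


Longest path through the left premise: 1 edges (measured from the branching sequent)
Longest path through the right premise: 3 edges
Height of the subtree rooted at the branching sequent: max(1, 3) = 3
The branching sequent sits 12 edges above the root (the chain of one-premise inferences), so height = 3 + 12 = 15

15


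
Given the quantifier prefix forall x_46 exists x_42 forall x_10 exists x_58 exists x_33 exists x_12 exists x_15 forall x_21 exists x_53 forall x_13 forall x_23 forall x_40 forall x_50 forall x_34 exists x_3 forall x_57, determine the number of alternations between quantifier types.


Walk the prefix and count type changes:
  position 1: forall -> exists <-- alternation
  position 2: exists -> forall <-- alternation
  position 3: forall -> exists <-- alternation
  position 4: exists -> exists
  position 5: exists -> exists
  position 6: exists -> exists
  position 7: exists -> forall <-- alternation
  position 8: forall -> exists <-- alternation
  position 9: exists -> forall <-- alternation
  position 10: forall -> forall
  position 11: forall -> forall
  position 12: forall -> forall
  position 13: forall -> forall
  position 14: forall -> exists <-- alternation
  position 15: exists -> forall <-- alternation
Total alternations = 8

8


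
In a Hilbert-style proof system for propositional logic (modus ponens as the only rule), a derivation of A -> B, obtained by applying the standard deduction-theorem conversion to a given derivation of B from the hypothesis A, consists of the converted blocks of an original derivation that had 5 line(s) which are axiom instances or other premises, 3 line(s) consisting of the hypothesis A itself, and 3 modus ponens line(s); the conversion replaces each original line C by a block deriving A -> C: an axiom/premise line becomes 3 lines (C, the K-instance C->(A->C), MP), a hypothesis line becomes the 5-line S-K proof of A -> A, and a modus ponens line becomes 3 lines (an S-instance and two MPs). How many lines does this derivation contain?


Deduction-theorem conversion, block by block:
- 5 axiom/premise lines -> 3 lines each = 15
- 3 hypothesis lines -> 5 lines each (identity proof A->A) = 15
- 3 MP lines -> 3 lines each (S-instance, MP, MP) = 9
Total = 15 + 15 + 9 = 39 lines.

39


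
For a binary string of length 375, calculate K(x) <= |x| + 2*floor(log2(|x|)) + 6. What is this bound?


floor(log2(375)) = 8
2 * 8 = 16
K(x) <= 375 + 16 + 6 = 397

397


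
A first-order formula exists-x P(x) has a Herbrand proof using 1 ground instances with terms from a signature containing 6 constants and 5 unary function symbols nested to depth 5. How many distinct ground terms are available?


Herbrand terms by depth:
Depth 0: 6 constants
Depth 1: 30 new terms (running total: 36)
Depth 2: 150 new terms (running total: 186)
Depth 3: 750 new terms (running total: 936)
Depth 4: 3750 new terms (running total: 4686)
Depth 5: 18750 new terms (running total: 23436)
Total distinct ground terms = 23436

23436


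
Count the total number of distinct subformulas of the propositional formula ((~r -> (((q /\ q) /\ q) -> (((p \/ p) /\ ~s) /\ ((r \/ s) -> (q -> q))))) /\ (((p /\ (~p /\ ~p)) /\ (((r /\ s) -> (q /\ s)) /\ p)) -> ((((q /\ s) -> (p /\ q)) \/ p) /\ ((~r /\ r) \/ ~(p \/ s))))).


Formula: ((~r -> (((q /\ q) /\ q) -> (((p \/ p) /\ ~s) /\ ((r \/ s) -> (q -> q))))) /\ (((p /\ (~p /\ ~p)) /\ (((r /\ s) -> (q /\ s)) /\ p)) -> ((((q /\ s) -> (p /\ q)) \/ p) /\ ((~r /\ r) \/ ~(p \/ s)))))
Subformulas found:
  1. r
  2. p
  3. q
  4. s
  5. ~p
  6. ~s
  7. ~r
  8. (r \/ s)
  9. (p /\ q)
  10. (q /\ q)
  11. (r /\ s)
  12. (q -> q)
  13. (p \/ p)
  14. (q /\ s)
  15. (p \/ s)
  16. ~(p \/ s)
  17. (~r /\ r)
  18. (~p /\ ~p)
  19. ((q /\ q) /\ q)
  20. ((p \/ p) /\ ~s)
  21. (p /\ (~p /\ ~p))
  22. ((r \/ s) -> (q -> q))
  23. ((q /\ s) -> (p /\ q))
  24. ((r /\ s) -> (q /\ s))
  25. ((~r /\ r) \/ ~(p \/ s))
  26. (((q /\ s) -> (p /\ q)) \/ p)
  27. (((r /\ s) -> (q /\ s)) /\ p)
  28. (((p \/ p) /\ ~s) /\ ((r \/ s) -> (q -> q)))
  29. ((p /\ (~p /\ ~p)) /\ (((r /\ s) -> (q /\ s)) /\ p))
  30. ((((q /\ s) -> (p /\ q)) \/ p) /\ ((~r /\ r) \/ ~(p \/ s)))
  31. (((q /\ q) /\ q) -> (((p \/ p) /\ ~s) /\ ((r \/ s) -> (q -> q))))
  32. (~r -> (((q /\ q) /\ q) -> (((p \/ p) /\ ~s) /\ ((r \/ s) -> (q -> q)))))
  33. (((p /\ (~p /\ ~p)) /\ (((r /\ s) -> (q /\ s)) /\ p)) -> ((((q /\ s) -> (p /\ q)) \/ p) /\ ((~r /\ r) \/ ~(p \/ s))))
  34. ((~r -> (((q /\ q) /\ q) -> (((p \/ p) /\ ~s) /\ ((r \/ s) -> (q -> q))))) /\ (((p /\ (~p /\ ~p)) /\ (((r /\ s) -> (q /\ s)) /\ p)) -> ((((q /\ s) -> (p /\ q)) \/ p) /\ ((~r /\ r) \/ ~(p \/ s)))))
Total distinct subformulas = 34

34


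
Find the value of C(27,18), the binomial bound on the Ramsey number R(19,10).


R(19,10) <= C(19+10-2, 19-1) = C(27, 18)
C(27, 18) = 27! / (18! * 9!)
= 4686825

4686825


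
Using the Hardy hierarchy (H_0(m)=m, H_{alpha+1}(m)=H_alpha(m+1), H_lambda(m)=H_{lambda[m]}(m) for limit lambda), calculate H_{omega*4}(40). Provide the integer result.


H_{omega*4}(40):
For the Hardy hierarchy, H_{omega*k}(n) = 2^k * n.
2^4 = 16.
16 * 40 = 640

640


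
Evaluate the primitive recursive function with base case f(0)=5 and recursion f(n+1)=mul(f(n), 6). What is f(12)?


f(0) = 5
f(1) = mul(f(0), 6) = mul(5, 6) = 30
f(2) = mul(f(1), 6) = mul(30, 6) = 180
f(3) = mul(f(2), 6) = mul(180, 6) = 1080
f(4) = mul(f(3), 6) = mul(1080, 6) = 6480
f(5) = mul(f(4), 6) = mul(6480, 6) = 38880
f(6) = mul(f(5), 6) = mul(38880, 6) = 233280
f(7) = mul(f(6), 6) = mul(233280, 6) = 1399680
f(8) = mul(f(7), 6) = mul(1399680, 6) = 8398080
f(9) = mul(f(8), 6) = mul(8398080, 6) = 50388480
f(10) = mul(f(9), 6) = mul(50388480, 6) = 302330880
f(11) = mul(f(10), 6) = mul(302330880, 6) = 1813985280
f(12) = mul(f(11), 6) = mul(1813985280, 6) = 10883911680


10883911680


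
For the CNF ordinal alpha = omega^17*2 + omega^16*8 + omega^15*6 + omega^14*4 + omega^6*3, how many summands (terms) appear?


CNF: omega^17*2 + omega^16*8 + omega^15*6 + omega^14*4 + omega^6*3
Count the summands separated by '+':
  term 1: omega^17*2
  term 2: omega^16*8
  term 3: omega^15*6
  term 4: omega^14*4
  term 5: omega^6*3
Total terms = 5

5


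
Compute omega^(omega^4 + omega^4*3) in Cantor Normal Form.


omega^(omega^4 + omega^4*3):
Both terms of the exponent have the same exponent 4, so they merge: omega^4 + omega^4*3 = omega^4*(1+3) = omega^4*4.
omega raised to a CNF ordinal is a single CNF term: Result = omega^(omega^4*4)

omega^(omega^4*4)


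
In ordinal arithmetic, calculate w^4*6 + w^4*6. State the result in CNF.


Ordinal addition w^4*6 + w^4*6:
Both terms have the same exponent 4.
w^e*c + w^e*d = w^e*(c+d).
Result = w^4*(6+6) = w^4*12

w^4*12


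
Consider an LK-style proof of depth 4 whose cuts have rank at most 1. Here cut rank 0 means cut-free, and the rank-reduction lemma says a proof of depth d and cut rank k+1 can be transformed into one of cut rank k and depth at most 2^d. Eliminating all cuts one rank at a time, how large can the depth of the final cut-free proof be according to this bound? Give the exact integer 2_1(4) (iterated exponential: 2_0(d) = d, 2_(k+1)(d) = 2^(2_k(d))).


Each rank reduction sends depth d to at most 2^d; cut rank r needs r reductions.
2_0(4) = 4
2_1(4) = 2^4 = 16
Cut-free depth bound = 16

16


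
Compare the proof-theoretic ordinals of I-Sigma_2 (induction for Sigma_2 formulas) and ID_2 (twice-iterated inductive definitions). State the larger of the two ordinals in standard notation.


Proof-theoretic ordinal of I-Sigma_2 (induction for Sigma_2 formulas): omega^(omega^omega)
Proof-theoretic ordinal of ID_2 (twice-iterated inductive definitions): psi_0(epsilon_{Omega_2+1})
Comparing: omega^(omega^omega) < psi_0(epsilon_{Omega_2+1}).
The larger ordinal is psi_0(epsilon_{Omega_2+1}) (from ID_2 (twice-iterated inductive definitions)).

psi_0(epsilon_{Omega_2+1})


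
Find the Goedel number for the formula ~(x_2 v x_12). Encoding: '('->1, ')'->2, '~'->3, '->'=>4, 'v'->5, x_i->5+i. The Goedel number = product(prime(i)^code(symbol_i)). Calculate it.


Formula: ~(x_2 v x_12)
Symbol codes: [3, 1, 7, 5, 17, 2]
Primes: [2, 3, 5, 7, 11, 13]
p_1^3 = 2^3 = 8
p_2^1 = 3^1 = 3
p_3^7 = 5^7 = 78125
p_4^5 = 7^5 = 16807
p_5^17 = 11^17 = 505447028499293771
p_6^2 = 13^2 = 169
Product = 2691868400906080385914299375000

2691868400906080385914299375000


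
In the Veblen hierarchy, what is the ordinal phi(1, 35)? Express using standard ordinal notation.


phi(1, 35):
phi(1, beta) = epsilon_beta (the beta-th epsilon number).
phi(1, 35) = epsilon_35

epsilon_35


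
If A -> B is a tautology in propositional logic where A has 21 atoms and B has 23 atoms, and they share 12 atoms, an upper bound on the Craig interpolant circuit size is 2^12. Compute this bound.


Shared atoms = 12
Craig interpolant size bound = 2^12
= 4096

4096


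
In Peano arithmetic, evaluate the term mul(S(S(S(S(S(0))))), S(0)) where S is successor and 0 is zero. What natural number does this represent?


mul(S^5(0), S^1(0)):
S^5(0) = 5
S^1(0) = 1
5 * 1 = 5

5


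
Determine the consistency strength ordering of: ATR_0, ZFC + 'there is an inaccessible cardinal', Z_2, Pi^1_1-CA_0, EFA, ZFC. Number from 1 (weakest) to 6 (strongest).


Ordering by consistency strength:
1. EFA
2. ATR_0
3. Pi^1_1-CA_0
4. Z_2
5. ZFC
6. ZFC + 'there is an inaccessible cardinal'


ATR_0=2, ZFC + 'there is an inaccessible cardinal'=6, Z_2=4, Pi^1_1-CA_0=3, EFA=1, ZFC=5


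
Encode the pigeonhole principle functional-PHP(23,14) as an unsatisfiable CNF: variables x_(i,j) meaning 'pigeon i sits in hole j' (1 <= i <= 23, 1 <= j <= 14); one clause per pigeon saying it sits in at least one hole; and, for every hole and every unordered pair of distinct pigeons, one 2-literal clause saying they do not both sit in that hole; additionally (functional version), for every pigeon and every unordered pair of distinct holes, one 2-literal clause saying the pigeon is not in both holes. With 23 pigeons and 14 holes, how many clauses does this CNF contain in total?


functional-PHP(23,14): 23 pigeons, 14 holes, 23*14 = 322 variables.
- pigeon clauses: one per pigeon -> 23 clauses
- hole clauses: 14 holes * C(23,2) = 14 * 253 -> 3542 clauses
- functional clauses: 23 pigeons * C(14,2) = 23 * 91 -> 2093 clauses
Total clauses = 23 + 3542 + 2093 = 5658

5658


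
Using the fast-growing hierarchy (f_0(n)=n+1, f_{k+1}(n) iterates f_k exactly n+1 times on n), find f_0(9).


f_0(9) = 9 + 1 = 10

10


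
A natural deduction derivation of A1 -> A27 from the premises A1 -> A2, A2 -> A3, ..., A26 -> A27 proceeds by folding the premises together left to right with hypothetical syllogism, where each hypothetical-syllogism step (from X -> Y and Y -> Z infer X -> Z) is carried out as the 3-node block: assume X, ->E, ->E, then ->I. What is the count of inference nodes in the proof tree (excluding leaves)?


There are 26 premises in the chain. The first HS step combines premises 1 and 2; each further premise needs one more HS step.
So 26 premises require 26 - 1 = 25 hypothetical-syllogism steps.
Each HS step uses 3 inference nodes (->E, ->E, ->I).
25 * 3 = 75 total inference nodes.

75


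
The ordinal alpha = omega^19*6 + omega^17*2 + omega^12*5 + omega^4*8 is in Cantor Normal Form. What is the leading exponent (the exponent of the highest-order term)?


CNF: omega^19*6 + omega^17*2 + omega^12*5 + omega^4*8
The leading term is omega^19*6, which has exponent 19.

19


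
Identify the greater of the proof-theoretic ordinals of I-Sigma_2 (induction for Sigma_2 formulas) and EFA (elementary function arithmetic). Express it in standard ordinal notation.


Proof-theoretic ordinal of I-Sigma_2 (induction for Sigma_2 formulas): omega^(omega^omega)
Proof-theoretic ordinal of EFA (elementary function arithmetic): omega^3
Comparing: omega^3 < omega^(omega^omega).
The larger ordinal is omega^(omega^omega) (from I-Sigma_2 (induction for Sigma_2 formulas)).

omega^(omega^omega)


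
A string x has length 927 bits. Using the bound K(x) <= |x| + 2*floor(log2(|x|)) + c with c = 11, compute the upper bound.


floor(log2(927)) = 9
2 * 9 = 18
K(x) <= 927 + 18 + 11 = 956

956


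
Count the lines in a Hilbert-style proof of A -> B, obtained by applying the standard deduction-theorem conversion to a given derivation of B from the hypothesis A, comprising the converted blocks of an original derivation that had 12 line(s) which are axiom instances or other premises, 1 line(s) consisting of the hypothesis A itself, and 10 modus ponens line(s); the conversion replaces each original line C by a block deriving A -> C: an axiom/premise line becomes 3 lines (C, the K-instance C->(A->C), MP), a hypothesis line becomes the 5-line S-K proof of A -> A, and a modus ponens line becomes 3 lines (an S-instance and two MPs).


Deduction-theorem conversion, block by block:
- 12 axiom/premise lines -> 3 lines each = 36
- 1 hypothesis lines -> 5 lines each (identity proof A->A) = 5
- 10 MP lines -> 3 lines each (S-instance, MP, MP) = 30
Total = 36 + 5 + 30 = 71 lines.

71


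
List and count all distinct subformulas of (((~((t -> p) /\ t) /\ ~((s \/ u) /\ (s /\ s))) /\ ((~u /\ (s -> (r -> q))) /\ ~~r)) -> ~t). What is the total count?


Formula: (((~((t -> p) /\ t) /\ ~((s \/ u) /\ (s /\ s))) /\ ((~u /\ (s -> (r -> q))) /\ ~~r)) -> ~t)
Subformulas found:
  1. r
  2. q
  3. u
  4. s
  5. t
  6. p
  7. ~t
  8. ~u
  9. ~r
  10. ~~r
  11. (r -> q)
  12. (s /\ s)
  13. (s \/ u)
  14. (t -> p)
  15. ((t -> p) /\ t)
  16. (s -> (r -> q))
  17. ~((t -> p) /\ t)
  18. ((s \/ u) /\ (s /\ s))
  19. ~((s \/ u) /\ (s /\ s))
  20. (~u /\ (s -> (r -> q)))
  21. ((~u /\ (s -> (r -> q))) /\ ~~r)
  22. (~((t -> p) /\ t) /\ ~((s \/ u) /\ (s /\ s)))
  23. ((~((t -> p) /\ t) /\ ~((s \/ u) /\ (s /\ s))) /\ ((~u /\ (s -> (r -> q))) /\ ~~r))
  24. (((~((t -> p) /\ t) /\ ~((s \/ u) /\ (s /\ s))) /\ ((~u /\ (s -> (r -> q))) /\ ~~r)) -> ~t)
Total distinct subformulas = 24

24


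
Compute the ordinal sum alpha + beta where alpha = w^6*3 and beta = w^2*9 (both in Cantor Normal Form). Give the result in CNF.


Ordinal addition w^6*3 + w^2*9:
Leading exponent of alpha (6) > leading exponent of beta (2).
Since alpha's term has higher exponent than beta's leading term,
the sum is simply alpha followed by beta.
Result = w^6*3 + w^2*9

w^6*3 + w^2*9


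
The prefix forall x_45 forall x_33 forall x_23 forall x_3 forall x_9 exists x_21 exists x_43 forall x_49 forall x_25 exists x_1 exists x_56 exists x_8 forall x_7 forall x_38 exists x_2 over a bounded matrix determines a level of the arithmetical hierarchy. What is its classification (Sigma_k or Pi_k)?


Leading quantifier is forall, so the class is Pi.
Number of quantifier blocks = alternations + 1 = 5 + 1 = 6.
Classification: Pi_6

Pi_6


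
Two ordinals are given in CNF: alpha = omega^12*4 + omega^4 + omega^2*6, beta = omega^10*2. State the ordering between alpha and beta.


Compare term by term from highest exponent:
alpha = omega^12*4 + omega^4 + omega^2*6
beta = omega^10*2
Term 1: alpha has omega^12*4, beta has omega^10*2
Term 2: alpha has omega^4*1, beta has omega^0*0
Term 3: alpha has omega^2*6, beta has omega^0*0
Result: alpha > beta

alpha > beta


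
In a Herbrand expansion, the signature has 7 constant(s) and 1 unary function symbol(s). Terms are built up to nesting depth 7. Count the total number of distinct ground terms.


Herbrand terms by depth:
Depth 0: 7 constants
Depth 1: 7 new terms (running total: 14)
Depth 2: 7 new terms (running total: 21)
Depth 3: 7 new terms (running total: 28)
Depth 4: 7 new terms (running total: 35)
Depth 5: 7 new terms (running total: 42)
Depth 6: 7 new terms (running total: 49)
Depth 7: 7 new terms (running total: 56)
Total distinct ground terms = 56

56


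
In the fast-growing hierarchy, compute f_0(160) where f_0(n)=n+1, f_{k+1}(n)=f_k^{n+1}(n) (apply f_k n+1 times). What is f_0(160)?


f_0(160) = 160 + 1 = 161

161


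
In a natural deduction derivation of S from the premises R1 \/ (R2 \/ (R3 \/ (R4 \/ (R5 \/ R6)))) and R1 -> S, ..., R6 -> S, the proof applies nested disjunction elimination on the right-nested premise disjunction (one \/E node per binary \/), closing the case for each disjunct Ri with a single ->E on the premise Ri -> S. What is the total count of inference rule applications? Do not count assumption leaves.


The premise R1 \/ (R2 \/ (R3 \/ (R4 \/ (R5 \/ R6)))) contains 6 disjuncts, hence 5 binary \/ connectives.
- Each binary \/ is eliminated once: 5 \/E nodes.
- Each of the 6 cases Ri derives S by one ->E with Ri -> S: 6 ->E nodes.
Total = 5 + 6 = 11

11


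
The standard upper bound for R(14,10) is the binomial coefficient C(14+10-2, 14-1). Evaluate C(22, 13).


R(14,10) <= C(14+10-2, 14-1) = C(22, 13)
C(22, 13) = 22! / (13! * 9!)
= 497420

497420


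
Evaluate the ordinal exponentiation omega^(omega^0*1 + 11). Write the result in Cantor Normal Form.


omega^(omega^0*1 + 11):
omega^0 = 1, so the exponent is 1 + 11 = 12 (finite ordinal addition).
Result = omega^12, already a single CNF term.

omega^12


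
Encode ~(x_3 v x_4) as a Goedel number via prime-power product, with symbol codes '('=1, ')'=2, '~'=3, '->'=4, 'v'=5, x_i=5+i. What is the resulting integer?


Formula: ~(x_3 v x_4)
Symbol codes: [3, 1, 8, 5, 9, 2]
Primes: [2, 3, 5, 7, 11, 13]
p_1^3 = 2^3 = 8
p_2^1 = 3^1 = 3
p_3^8 = 5^8 = 390625
p_4^5 = 7^5 = 16807
p_5^9 = 11^9 = 2357947691
p_6^2 = 13^2 = 169
Product = 62788823778802996875000

62788823778802996875000


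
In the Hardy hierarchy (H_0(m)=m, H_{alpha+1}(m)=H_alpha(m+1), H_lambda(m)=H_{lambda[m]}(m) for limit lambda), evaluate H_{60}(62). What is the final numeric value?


H_60(62):
For finite ordinals k, H_k(n) = n + k (each successor step adds 1).
H_60(62) = 62 + 60 = 122

122


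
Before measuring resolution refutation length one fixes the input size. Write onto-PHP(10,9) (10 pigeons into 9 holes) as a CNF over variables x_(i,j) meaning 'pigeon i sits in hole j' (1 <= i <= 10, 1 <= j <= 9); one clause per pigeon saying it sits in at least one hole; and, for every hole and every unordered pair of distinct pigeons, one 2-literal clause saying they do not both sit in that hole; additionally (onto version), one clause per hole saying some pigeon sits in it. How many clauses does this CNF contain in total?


onto-PHP(10,9): 10 pigeons, 9 holes, 10*9 = 90 variables.
- pigeon clauses: one per pigeon -> 10 clauses
- hole clauses: 9 holes * C(10,2) = 9 * 45 -> 405 clauses
- onto clauses: one per hole -> 9 clauses
Total clauses = 10 + 405 + 9 = 424

424


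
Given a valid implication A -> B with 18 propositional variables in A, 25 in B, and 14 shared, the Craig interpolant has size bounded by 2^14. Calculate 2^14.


Shared atoms = 14
Craig interpolant size bound = 2^14
= 16384

16384


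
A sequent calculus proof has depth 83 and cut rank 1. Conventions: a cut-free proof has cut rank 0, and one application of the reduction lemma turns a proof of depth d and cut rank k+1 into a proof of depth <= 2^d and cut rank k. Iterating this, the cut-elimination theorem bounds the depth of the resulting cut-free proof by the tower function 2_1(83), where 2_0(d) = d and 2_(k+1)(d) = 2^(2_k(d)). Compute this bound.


Each rank reduction sends depth d to at most 2^d; cut rank r needs r reductions.
2_0(83) = 83
2_1(83) = 2^83 = 9671406556917033397649408
Cut-free depth bound = 9671406556917033397649408

9671406556917033397649408


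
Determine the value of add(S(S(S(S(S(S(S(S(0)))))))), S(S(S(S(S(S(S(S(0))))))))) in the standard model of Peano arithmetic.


add(S^8(0), S^8(0)):
S^8(0) = 8
S^8(0) = 8
8 + 8 = 16

16


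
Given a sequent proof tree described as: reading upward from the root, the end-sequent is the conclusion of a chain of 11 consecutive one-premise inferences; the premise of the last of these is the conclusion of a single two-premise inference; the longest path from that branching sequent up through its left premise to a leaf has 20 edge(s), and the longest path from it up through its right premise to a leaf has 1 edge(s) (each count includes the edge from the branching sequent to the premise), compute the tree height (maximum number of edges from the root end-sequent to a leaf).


Longest path through the left premise: 20 edges (measured from the branching sequent)
Longest path through the right premise: 1 edges
Height of the subtree rooted at the branching sequent: max(20, 1) = 20
The branching sequent sits 11 edges above the root (the chain of one-premise inferences), so height = 20 + 11 = 31

31


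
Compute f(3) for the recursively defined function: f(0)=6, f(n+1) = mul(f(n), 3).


f(0) = 6
f(1) = mul(f(0), 3) = mul(6, 3) = 18
f(2) = mul(f(1), 3) = mul(18, 3) = 54
f(3) = mul(f(2), 3) = mul(54, 3) = 162


162


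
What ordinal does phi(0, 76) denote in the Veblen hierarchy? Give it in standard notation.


phi(0, 76):
phi(0, beta) = omega^beta by definition.
phi(0, 76) = omega^76

omega^76


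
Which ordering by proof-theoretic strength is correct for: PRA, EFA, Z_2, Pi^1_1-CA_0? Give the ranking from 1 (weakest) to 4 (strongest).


Ordering by consistency strength:
1. EFA
2. PRA
3. Pi^1_1-CA_0
4. Z_2


PRA=2, EFA=1, Z_2=4, Pi^1_1-CA_0=3


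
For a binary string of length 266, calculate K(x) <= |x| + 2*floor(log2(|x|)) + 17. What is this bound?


floor(log2(266)) = 8
2 * 8 = 16
K(x) <= 266 + 16 + 17 = 299

299


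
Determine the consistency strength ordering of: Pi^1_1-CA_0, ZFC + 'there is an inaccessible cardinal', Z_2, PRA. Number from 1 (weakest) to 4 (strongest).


Ordering by consistency strength:
1. PRA
2. Pi^1_1-CA_0
3. Z_2
4. ZFC + 'there is an inaccessible cardinal'


Pi^1_1-CA_0=2, ZFC + 'there is an inaccessible cardinal'=4, Z_2=3, PRA=1


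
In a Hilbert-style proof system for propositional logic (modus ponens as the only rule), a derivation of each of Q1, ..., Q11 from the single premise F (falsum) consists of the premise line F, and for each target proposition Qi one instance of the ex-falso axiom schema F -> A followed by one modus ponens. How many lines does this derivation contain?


Ex falso, line by line:
- 1 premise line (F)
- 11 targets, each needing 1 axiom instance (F -> Qi) + 1 MP = 2 lines: 2 * 11 = 22
Total = 1 + 22 = 23 lines.

23


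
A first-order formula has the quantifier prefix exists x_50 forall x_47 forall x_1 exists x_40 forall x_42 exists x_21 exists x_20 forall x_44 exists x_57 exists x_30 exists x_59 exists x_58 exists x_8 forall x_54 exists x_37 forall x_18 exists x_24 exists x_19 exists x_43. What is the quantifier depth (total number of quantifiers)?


Quantifier prefix has 19 quantifier symbols.
Quantifier depth = 19

19


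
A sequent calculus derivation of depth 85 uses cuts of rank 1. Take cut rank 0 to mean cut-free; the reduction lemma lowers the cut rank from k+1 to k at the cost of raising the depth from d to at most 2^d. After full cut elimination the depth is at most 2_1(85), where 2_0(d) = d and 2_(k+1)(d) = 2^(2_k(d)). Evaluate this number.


Each rank reduction sends depth d to at most 2^d; cut rank r needs r reductions.
2_0(85) = 85
2_1(85) = 2^85 = 38685626227668133590597632
Cut-free depth bound = 38685626227668133590597632

38685626227668133590597632


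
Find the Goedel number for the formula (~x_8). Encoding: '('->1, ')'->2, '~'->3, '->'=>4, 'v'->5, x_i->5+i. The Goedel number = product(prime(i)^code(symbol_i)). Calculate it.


Formula: (~x_8)
Symbol codes: [1, 3, 13, 2]
Primes: [2, 3, 5, 7]
p_1^1 = 2^1 = 2
p_2^3 = 3^3 = 27
p_3^13 = 5^13 = 1220703125
p_4^2 = 7^2 = 49
Product = 3229980468750

3229980468750


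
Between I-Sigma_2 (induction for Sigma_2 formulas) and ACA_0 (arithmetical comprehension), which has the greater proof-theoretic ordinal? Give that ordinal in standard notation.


Proof-theoretic ordinal of I-Sigma_2 (induction for Sigma_2 formulas): omega^(omega^omega)
Proof-theoretic ordinal of ACA_0 (arithmetical comprehension): epsilon_0
Comparing: omega^(omega^omega) < epsilon_0.
The larger ordinal is epsilon_0 (from ACA_0 (arithmetical comprehension)).

epsilon_0


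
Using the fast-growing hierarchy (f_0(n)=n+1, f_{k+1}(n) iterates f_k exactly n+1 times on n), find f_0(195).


f_0(195) = 195 + 1 = 196

196


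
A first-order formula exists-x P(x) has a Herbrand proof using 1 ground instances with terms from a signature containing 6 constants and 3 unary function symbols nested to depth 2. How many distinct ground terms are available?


Herbrand terms by depth:
Depth 0: 6 constants
Depth 1: 18 new terms (running total: 24)
Depth 2: 54 new terms (running total: 78)
Total distinct ground terms = 78

78


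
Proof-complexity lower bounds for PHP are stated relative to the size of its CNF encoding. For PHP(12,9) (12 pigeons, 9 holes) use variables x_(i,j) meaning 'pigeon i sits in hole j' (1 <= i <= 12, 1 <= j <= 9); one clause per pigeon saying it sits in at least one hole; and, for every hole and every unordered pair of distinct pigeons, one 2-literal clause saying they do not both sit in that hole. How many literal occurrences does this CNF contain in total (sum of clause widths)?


PHP(12,9): 12 pigeons, 9 holes, 12*9 = 108 variables.
- pigeon clauses: one per pigeon -> 12 clauses of width 9 -> 108 literals
- hole clauses: 9 holes * C(12,2) = 9 * 66 -> 594 clauses of width 2 -> 1188 literals
Total literal occurrences = 108 + 1188 = 1296

1296


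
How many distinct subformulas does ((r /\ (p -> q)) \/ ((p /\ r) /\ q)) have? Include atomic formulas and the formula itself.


Formula: ((r /\ (p -> q)) \/ ((p /\ r) /\ q))
Subformulas found:
  1. q
  2. r
  3. p
  4. (p /\ r)
  5. (p -> q)
  6. (r /\ (p -> q))
  7. ((p /\ r) /\ q)
  8. ((r /\ (p -> q)) \/ ((p /\ r) /\ q))
Total distinct subformulas = 8

8


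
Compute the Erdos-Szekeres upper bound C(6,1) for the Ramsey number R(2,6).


R(2,6) <= C(2+6-2, 2-1) = C(6, 1)
C(6, 1) = 6! / (1! * 5!)
= 6

6


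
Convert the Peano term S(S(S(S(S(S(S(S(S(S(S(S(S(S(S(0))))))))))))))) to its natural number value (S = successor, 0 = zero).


Counting successors applied to 0:
15 applications of S to 0 = 15

15


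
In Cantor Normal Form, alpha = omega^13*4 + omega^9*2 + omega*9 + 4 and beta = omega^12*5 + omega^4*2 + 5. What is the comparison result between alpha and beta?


Compare term by term from highest exponent:
alpha = omega^13*4 + omega^9*2 + omega*9 + 4
beta = omega^12*5 + omega^4*2 + 5
Term 1: alpha has omega^13*4, beta has omega^12*5
Term 2: alpha has omega^9*2, beta has omega^4*2
Term 3: alpha has omega^1*9, beta has omega^0*5
Term 4: alpha has omega^0*4, beta has omega^0*0
Result: alpha > beta

alpha > beta


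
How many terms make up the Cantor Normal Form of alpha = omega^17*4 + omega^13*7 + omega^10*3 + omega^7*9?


CNF: omega^17*4 + omega^13*7 + omega^10*3 + omega^7*9
Count the summands separated by '+':
  term 1: omega^17*4
  term 2: omega^13*7
  term 3: omega^10*3
  term 4: omega^7*9
Total terms = 4

4


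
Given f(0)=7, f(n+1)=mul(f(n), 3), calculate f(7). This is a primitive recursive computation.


f(0) = 7
f(1) = mul(f(0), 3) = mul(7, 3) = 21
f(2) = mul(f(1), 3) = mul(21, 3) = 63
f(3) = mul(f(2), 3) = mul(63, 3) = 189
f(4) = mul(f(3), 3) = mul(189, 3) = 567
f(5) = mul(f(4), 3) = mul(567, 3) = 1701
f(6) = mul(f(5), 3) = mul(1701, 3) = 5103
f(7) = mul(f(6), 3) = mul(5103, 3) = 15309


15309


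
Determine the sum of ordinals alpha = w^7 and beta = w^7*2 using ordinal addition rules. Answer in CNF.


Ordinal addition w^7 + w^7*2:
Both terms have the same exponent 7.
w^e*c + w^e*d = w^e*(c+d).
Result = w^7*(1+2) = w^7*3

w^7*3


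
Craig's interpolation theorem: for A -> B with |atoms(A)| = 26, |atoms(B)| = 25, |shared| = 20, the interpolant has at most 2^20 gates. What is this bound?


Shared atoms = 20
Craig interpolant size bound = 2^20
= 1048576

1048576


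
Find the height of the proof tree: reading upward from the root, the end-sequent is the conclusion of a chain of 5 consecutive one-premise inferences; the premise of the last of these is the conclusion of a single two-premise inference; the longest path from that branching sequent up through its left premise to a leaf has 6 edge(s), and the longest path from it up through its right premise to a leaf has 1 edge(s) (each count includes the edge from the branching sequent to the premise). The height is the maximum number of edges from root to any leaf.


Longest path through the left premise: 6 edges (measured from the branching sequent)
Longest path through the right premise: 1 edges
Height of the subtree rooted at the branching sequent: max(6, 1) = 6
The branching sequent sits 5 edges above the root (the chain of one-premise inferences), so height = 6 + 5 = 11

11


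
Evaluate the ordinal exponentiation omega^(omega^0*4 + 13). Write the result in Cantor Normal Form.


omega^(omega^0*4 + 13):
omega^0 = 1, so the exponent is 4 + 13 = 17 (finite ordinal addition).
Result = omega^17, already a single CNF term.

omega^17


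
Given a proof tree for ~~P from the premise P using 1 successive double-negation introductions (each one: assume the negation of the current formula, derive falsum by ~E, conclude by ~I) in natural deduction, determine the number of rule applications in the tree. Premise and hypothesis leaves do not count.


Each double-negation introduction (from C infer ~~C) uses 2 inference nodes: one ~E (C and ~C give falsum) and one ~I (discharge ~C).
1 double negations = 1 * 2 = 2 inference nodes.

2
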